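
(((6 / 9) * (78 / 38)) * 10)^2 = 67600 / 361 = 187.26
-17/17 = -1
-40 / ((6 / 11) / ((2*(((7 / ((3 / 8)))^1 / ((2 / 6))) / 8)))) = -3080 / 3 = -1026.67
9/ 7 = 1.29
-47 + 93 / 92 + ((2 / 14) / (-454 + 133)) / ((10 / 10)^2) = -9507149 / 206724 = -45.99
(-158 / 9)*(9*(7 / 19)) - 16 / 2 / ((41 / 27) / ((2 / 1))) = -68.75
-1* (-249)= 249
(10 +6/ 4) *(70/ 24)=33.54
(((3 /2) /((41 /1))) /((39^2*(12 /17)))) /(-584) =-17 /291350592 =-0.00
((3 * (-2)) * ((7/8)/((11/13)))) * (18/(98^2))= -351/30184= -0.01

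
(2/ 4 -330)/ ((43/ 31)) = -20429/ 86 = -237.55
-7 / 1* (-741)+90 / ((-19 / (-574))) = 150213 / 19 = 7905.95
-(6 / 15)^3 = -8 / 125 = -0.06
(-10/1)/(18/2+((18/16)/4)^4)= -2097152/1888749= -1.11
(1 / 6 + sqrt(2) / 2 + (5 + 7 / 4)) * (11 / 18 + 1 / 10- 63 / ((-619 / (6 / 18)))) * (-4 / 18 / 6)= -1722499 / 9025020- 20753 * sqrt(2) / 1504170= -0.21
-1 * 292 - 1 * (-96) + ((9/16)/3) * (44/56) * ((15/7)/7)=-2150801/10976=-195.95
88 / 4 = 22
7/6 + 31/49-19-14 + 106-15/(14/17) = 8318/147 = 56.59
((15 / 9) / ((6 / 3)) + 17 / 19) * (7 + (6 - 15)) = -197 / 57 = -3.46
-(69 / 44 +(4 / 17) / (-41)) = -47917 / 30668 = -1.56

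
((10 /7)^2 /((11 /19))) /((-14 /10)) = -9500 /3773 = -2.52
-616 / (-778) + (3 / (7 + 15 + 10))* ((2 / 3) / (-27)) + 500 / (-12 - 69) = -2713999 / 504144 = -5.38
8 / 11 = 0.73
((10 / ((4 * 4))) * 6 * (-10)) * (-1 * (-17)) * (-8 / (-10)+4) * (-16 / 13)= 48960 / 13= 3766.15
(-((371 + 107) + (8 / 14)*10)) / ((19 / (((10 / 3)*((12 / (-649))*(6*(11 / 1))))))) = 812640 / 7847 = 103.56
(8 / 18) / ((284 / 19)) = 19 / 639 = 0.03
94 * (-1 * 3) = -282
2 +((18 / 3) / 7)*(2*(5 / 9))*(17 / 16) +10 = 1093 / 84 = 13.01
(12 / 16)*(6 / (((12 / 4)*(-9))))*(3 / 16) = -1 / 32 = -0.03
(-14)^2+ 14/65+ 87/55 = 28285/143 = 197.80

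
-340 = -340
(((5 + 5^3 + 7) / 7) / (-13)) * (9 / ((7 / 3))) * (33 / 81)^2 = -0.96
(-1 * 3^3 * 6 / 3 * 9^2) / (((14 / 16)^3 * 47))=-2239488 / 16121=-138.92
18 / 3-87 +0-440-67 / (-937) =-488110 / 937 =-520.93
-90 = -90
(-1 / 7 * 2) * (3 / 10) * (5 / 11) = -3 / 77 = -0.04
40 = 40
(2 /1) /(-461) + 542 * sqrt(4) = 499722 /461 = 1084.00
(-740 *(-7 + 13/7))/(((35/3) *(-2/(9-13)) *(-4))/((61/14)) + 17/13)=-63376560/67403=-940.26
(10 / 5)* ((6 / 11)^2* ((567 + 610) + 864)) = 146952 / 121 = 1214.48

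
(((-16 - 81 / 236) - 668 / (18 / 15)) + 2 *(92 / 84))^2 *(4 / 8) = 8003133498361 / 49123872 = 162917.40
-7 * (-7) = 49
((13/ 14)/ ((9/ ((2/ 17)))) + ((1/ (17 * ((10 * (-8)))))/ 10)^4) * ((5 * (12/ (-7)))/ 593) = -26160742400000063/ 149106874183680000000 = -0.00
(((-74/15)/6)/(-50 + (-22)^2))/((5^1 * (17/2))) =-37/830025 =-0.00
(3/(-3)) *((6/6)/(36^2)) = -1/1296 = -0.00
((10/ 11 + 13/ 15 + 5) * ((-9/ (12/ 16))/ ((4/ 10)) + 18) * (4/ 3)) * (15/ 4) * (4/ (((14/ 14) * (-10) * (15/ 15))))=8944/ 55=162.62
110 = 110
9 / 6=3 / 2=1.50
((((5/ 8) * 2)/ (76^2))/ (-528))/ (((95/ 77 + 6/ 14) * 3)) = -35/ 425852928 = -0.00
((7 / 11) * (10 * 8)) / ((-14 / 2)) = -80 / 11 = -7.27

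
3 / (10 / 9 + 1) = 27 / 19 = 1.42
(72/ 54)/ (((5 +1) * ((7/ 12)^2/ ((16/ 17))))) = 512/ 833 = 0.61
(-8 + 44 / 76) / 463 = -141 / 8797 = -0.02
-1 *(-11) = 11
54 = 54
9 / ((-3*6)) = -1 / 2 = -0.50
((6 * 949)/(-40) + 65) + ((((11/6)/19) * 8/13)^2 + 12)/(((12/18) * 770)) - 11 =-88.33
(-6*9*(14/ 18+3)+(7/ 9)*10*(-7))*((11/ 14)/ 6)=-33.84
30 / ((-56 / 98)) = -105 / 2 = -52.50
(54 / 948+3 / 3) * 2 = 167 / 79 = 2.11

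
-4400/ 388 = -1100/ 97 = -11.34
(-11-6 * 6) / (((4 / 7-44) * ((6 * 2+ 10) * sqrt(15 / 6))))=329 * sqrt(10) / 33440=0.03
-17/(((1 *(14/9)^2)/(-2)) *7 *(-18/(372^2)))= -5293188/343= -15432.03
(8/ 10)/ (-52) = -1/ 65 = -0.02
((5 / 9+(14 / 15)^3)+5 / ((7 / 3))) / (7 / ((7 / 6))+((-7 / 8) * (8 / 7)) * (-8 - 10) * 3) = 41479 / 708750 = 0.06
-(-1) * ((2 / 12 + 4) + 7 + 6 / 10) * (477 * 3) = 168381 / 10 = 16838.10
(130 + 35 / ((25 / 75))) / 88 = 235 / 88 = 2.67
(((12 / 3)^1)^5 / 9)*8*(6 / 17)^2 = 32768 / 289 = 113.38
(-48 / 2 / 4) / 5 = -1.20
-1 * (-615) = 615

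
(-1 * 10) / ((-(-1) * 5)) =-2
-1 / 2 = -0.50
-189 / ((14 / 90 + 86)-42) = -4.28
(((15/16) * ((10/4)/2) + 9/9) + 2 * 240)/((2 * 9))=30859/1152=26.79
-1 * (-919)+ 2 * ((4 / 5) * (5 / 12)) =2759 / 3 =919.67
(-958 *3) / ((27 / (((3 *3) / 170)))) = -479 / 85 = -5.64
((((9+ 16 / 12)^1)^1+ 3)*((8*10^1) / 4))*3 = 800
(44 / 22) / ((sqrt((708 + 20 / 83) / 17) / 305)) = 305 * sqrt(5184014) / 7348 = 94.51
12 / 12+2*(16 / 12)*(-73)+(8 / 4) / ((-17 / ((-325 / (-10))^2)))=-32429 / 102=-317.93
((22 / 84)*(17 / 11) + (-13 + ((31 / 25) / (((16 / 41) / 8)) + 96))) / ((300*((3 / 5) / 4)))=2.42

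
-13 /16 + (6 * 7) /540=-529 /720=-0.73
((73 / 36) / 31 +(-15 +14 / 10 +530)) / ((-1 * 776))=-2881877 / 4330080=-0.67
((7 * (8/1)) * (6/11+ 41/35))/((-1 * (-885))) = 5288/48675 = 0.11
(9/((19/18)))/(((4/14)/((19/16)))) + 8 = 695/16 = 43.44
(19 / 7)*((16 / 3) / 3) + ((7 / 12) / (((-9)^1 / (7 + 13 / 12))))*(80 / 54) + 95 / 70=82766 / 15309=5.41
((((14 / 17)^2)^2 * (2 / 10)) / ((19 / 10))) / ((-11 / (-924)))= 6453888 / 1586899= 4.07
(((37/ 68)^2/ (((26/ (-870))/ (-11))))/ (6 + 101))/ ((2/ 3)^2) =58955985/ 25727936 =2.29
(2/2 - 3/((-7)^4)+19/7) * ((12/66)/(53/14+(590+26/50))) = 891500/784810411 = 0.00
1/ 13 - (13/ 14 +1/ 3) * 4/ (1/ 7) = -1375/ 39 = -35.26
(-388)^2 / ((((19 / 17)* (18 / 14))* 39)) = 2686.27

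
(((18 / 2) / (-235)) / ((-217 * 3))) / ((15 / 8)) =8 / 254975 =0.00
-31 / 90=-0.34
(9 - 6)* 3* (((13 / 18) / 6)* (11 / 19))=143 / 228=0.63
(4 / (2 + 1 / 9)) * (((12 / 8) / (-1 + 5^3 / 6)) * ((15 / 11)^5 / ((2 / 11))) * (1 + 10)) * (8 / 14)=492075000 / 21065737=23.36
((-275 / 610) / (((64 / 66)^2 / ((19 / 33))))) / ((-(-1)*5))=-6897 / 124928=-0.06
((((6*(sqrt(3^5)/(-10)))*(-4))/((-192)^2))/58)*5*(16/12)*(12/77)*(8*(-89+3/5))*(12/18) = -221*sqrt(3)/44660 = -0.01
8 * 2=16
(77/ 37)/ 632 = 77/ 23384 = 0.00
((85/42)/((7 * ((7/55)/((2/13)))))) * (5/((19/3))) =23375/84721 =0.28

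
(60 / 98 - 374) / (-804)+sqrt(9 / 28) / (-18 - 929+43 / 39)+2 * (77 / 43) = 1713428 / 423507 - 117 * sqrt(7) / 516460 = 4.05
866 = 866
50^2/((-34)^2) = 2.16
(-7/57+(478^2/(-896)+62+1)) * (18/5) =-7359243/10640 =-691.66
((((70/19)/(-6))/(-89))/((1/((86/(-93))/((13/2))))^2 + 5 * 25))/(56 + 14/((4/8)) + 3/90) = 0.00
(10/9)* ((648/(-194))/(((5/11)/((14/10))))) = -5544/485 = -11.43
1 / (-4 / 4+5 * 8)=1 / 39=0.03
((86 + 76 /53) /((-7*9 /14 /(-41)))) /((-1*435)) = -379988 /207495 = -1.83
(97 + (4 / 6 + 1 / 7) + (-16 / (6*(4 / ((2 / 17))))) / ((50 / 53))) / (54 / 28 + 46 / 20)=72684 / 3145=23.11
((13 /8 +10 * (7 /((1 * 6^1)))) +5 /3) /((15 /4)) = 359 /90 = 3.99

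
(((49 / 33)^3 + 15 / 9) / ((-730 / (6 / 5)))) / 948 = -44386 / 5181216975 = -0.00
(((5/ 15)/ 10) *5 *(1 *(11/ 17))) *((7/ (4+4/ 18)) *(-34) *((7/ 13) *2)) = -1617/ 247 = -6.55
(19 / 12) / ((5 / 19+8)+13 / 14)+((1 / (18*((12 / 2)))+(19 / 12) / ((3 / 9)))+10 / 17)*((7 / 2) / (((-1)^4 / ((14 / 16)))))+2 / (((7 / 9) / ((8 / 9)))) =1578252149 / 83795040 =18.83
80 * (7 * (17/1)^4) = 46771760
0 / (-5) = 0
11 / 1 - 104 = -93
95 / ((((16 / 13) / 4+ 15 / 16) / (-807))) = -61568.80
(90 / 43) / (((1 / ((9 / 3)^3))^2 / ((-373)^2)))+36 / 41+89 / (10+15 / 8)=35554549524866 / 167485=212284977.91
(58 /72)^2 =841 /1296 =0.65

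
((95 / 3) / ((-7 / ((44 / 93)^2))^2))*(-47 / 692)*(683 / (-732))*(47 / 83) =33576138537040 / 28895114131058259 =0.00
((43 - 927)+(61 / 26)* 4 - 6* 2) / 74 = -5763 / 481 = -11.98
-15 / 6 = -5 / 2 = -2.50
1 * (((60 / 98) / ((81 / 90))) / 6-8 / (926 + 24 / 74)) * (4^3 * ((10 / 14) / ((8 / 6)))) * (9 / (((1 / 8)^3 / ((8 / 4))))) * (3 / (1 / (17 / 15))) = 661433253888 / 5877991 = 112527.10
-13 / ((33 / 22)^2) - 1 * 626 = -5686 / 9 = -631.78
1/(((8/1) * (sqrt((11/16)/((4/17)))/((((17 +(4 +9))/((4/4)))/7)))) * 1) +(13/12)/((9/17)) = 30 * sqrt(187)/1309 +221/108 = 2.36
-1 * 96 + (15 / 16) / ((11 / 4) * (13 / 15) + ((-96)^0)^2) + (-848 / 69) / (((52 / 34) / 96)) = -210533045 / 242788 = -867.15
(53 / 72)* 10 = 265 / 36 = 7.36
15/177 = 5/59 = 0.08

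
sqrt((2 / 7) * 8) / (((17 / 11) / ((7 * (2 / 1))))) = 88 * sqrt(7) / 17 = 13.70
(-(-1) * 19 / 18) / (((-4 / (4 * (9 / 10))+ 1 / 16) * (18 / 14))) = -1064 / 1359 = -0.78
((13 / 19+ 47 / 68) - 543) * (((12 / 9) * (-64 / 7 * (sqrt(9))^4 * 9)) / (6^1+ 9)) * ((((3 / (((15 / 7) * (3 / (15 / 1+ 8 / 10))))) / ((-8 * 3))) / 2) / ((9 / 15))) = -663390492 / 8075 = -82153.62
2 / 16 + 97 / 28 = 3.59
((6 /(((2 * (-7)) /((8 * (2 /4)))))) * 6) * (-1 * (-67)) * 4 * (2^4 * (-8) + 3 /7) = 17231328 /49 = 351659.76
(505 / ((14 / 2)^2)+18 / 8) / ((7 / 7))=2461 / 196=12.56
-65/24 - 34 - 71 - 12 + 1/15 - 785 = -108557/120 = -904.64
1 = 1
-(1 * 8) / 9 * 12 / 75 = -32 / 225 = -0.14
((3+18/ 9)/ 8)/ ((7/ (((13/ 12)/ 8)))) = 65/ 5376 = 0.01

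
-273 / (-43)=273 / 43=6.35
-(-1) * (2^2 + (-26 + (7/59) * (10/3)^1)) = -3824/177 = -21.60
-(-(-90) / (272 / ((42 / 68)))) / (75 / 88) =-0.24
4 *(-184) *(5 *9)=-33120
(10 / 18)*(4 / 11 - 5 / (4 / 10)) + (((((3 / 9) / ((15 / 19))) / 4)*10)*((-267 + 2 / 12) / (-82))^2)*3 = 427990529 / 15976224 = 26.79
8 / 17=0.47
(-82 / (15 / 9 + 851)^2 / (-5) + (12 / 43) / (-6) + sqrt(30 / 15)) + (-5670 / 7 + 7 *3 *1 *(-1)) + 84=-525481188563 / 703411630 + sqrt(2)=-745.63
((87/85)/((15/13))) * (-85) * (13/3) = -4901/15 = -326.73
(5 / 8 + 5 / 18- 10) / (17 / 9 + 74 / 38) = -12445 / 5248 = -2.37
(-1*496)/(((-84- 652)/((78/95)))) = 0.55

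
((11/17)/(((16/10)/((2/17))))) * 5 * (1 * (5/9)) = 1375/10404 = 0.13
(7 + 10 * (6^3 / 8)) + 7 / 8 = 2223 / 8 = 277.88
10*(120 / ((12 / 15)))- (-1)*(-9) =1491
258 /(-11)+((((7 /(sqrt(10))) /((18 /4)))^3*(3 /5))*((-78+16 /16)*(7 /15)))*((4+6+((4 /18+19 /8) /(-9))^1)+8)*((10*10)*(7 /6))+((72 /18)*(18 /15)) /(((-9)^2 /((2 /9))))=-14852833303*sqrt(10) /8857350-313294 /13365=-5326.24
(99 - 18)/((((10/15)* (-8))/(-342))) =5194.12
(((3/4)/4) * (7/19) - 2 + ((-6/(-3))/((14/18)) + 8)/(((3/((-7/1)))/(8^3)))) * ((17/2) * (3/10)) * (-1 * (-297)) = -58163030937/6080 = -9566287.98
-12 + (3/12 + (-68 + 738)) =2633/4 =658.25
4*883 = 3532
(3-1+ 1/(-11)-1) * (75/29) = 750/319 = 2.35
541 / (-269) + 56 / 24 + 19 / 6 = 1877 / 538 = 3.49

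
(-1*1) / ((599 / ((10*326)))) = -3260 / 599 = -5.44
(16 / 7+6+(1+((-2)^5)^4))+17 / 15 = 110101574 / 105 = 1048586.42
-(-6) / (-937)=-6 / 937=-0.01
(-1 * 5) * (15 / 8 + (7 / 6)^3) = -935 / 54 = -17.31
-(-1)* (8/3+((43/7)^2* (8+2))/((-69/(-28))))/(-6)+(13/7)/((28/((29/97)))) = -102108745/3935484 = -25.95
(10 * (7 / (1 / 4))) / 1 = 280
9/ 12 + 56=227/ 4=56.75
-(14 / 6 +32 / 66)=-31 / 11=-2.82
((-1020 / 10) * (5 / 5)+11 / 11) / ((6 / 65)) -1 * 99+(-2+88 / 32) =-14309 / 12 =-1192.42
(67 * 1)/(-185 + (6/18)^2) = -603/1664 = -0.36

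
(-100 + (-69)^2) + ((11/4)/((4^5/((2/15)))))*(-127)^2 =143363339/30720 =4666.78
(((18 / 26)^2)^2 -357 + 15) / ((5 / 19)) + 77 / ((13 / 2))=-183773029 / 142805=-1286.88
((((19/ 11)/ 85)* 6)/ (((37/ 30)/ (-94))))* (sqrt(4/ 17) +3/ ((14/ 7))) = -96444/ 6919 - 128592* sqrt(17)/ 117623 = -18.45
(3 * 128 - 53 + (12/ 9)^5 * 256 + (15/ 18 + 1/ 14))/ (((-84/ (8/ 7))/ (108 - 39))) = -110380588/ 83349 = -1324.32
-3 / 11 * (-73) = 219 / 11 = 19.91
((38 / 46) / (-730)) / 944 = -19 / 15849760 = -0.00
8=8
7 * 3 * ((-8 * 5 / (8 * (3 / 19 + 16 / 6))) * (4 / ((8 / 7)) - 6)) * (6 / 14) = 12825 / 322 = 39.83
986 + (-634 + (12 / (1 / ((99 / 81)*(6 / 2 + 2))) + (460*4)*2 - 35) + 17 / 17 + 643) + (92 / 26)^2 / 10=11954009 / 2535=4715.59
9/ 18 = 1/ 2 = 0.50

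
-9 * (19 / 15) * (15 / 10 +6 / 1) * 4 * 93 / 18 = -1767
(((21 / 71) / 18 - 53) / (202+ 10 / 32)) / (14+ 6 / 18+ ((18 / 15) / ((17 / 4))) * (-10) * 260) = 3069656 / 8436719343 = 0.00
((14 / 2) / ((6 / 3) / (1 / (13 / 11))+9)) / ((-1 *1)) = -77 / 125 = -0.62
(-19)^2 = 361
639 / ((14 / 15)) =9585 / 14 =684.64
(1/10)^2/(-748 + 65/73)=-73/5453900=-0.00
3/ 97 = 0.03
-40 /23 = -1.74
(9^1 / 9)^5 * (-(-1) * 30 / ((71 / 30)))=900 / 71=12.68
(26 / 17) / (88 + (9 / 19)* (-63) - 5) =247 / 8585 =0.03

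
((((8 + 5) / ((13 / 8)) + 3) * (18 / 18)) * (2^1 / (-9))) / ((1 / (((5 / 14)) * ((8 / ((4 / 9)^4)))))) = -40095 / 224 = -179.00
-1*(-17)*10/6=85/3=28.33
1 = 1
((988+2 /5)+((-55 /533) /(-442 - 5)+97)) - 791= 350705747 /1191255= 294.40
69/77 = 0.90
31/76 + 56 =4287/76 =56.41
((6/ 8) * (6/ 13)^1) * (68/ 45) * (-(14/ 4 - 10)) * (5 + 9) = 238/ 5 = 47.60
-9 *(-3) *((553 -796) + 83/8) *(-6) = 150741/4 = 37685.25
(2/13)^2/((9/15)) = 20/507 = 0.04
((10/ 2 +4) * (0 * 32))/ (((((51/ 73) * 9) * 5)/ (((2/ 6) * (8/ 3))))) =0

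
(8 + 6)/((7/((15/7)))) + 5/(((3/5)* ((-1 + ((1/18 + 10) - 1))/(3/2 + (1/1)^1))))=1395/203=6.87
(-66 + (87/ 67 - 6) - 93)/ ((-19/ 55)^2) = -33178200/ 24187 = -1371.74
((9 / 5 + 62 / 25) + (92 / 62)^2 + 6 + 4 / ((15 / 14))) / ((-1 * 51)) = -1168711 / 3675825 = -0.32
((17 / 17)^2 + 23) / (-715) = -24 / 715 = -0.03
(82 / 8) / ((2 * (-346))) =-41 / 2768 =-0.01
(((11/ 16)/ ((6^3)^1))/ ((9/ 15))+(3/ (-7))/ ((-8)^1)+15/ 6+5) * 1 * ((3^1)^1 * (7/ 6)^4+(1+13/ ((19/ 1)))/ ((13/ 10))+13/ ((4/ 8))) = 1923142683463/ 7744149504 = 248.33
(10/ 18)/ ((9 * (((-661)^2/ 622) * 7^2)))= 3110/ 1734139449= 0.00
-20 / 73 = -0.27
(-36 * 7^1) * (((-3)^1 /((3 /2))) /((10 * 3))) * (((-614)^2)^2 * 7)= 83570078601408 /5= 16714015720281.60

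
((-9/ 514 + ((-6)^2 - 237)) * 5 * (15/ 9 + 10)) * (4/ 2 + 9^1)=-128986.24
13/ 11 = 1.18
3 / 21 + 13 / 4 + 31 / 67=7233 / 1876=3.86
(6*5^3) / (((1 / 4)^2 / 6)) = 72000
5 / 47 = 0.11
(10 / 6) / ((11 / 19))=95 / 33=2.88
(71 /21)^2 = 5041 /441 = 11.43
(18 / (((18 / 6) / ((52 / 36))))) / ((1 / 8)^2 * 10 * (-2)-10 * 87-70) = -416 / 45135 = -0.01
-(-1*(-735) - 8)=-727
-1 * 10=-10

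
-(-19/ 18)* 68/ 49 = 646/ 441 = 1.46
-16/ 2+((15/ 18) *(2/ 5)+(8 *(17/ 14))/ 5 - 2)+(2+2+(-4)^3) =-7111/ 105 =-67.72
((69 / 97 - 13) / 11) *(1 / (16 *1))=-149 / 2134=-0.07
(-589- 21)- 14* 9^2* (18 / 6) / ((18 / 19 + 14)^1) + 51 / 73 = -8675305 / 10366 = -836.90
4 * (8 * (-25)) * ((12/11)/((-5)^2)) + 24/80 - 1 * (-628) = 65273/110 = 593.39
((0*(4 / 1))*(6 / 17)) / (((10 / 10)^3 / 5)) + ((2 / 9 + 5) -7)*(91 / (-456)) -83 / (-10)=44399 / 5130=8.65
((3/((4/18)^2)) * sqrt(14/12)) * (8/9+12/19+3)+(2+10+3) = 15+6957 * sqrt(42)/152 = 311.62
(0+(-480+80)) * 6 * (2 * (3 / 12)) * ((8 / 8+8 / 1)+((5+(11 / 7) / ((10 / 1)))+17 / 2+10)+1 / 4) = -276420 / 7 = -39488.57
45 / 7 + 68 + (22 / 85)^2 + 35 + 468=29206838 / 50575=577.50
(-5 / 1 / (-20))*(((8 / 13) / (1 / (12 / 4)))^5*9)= 17915904 / 371293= 48.25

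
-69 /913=-0.08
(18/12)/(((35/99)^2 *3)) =4.00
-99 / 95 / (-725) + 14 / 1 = 964349 / 68875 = 14.00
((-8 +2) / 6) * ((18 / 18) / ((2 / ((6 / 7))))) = -3 / 7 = -0.43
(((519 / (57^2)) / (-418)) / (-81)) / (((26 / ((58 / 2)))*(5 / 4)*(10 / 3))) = 5017 / 3972389850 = 0.00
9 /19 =0.47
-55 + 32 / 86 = -2349 / 43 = -54.63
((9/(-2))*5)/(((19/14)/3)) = -945/19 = -49.74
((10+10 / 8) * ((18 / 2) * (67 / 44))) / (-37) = -27135 / 6512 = -4.17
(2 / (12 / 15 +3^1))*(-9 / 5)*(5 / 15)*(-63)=378 / 19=19.89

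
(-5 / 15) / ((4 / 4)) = -1 / 3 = -0.33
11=11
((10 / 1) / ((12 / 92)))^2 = 52900 / 9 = 5877.78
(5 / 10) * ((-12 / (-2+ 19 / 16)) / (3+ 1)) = 24 / 13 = 1.85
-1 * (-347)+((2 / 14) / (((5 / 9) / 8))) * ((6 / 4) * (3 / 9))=12181 / 35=348.03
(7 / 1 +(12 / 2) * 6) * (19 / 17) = 817 / 17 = 48.06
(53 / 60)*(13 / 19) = 0.60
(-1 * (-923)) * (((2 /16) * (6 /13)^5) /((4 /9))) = 155277 /28561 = 5.44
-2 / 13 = -0.15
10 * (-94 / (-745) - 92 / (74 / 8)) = -541364 / 5513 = -98.20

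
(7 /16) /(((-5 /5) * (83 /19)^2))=-2527 /110224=-0.02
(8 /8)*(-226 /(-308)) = 113 /154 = 0.73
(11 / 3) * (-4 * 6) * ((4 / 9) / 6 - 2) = 4576 / 27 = 169.48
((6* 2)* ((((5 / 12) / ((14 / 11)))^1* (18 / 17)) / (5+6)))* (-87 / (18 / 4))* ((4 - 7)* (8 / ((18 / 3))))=3480 / 119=29.24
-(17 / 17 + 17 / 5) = -22 / 5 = -4.40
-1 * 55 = -55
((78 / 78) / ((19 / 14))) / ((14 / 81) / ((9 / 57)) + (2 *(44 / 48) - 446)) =-6804 / 4091327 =-0.00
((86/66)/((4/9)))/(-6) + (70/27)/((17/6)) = 5741/13464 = 0.43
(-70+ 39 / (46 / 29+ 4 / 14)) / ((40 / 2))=-18683 / 7600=-2.46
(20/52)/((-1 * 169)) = -5/2197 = -0.00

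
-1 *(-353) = 353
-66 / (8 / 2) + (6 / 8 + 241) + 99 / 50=22723 / 100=227.23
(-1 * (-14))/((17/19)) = 266/17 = 15.65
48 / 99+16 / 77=160 / 231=0.69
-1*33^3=-35937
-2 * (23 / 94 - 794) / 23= 74613 / 1081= 69.02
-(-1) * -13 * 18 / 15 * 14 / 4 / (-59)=0.93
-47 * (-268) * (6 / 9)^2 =50384 / 9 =5598.22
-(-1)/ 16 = 1/ 16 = 0.06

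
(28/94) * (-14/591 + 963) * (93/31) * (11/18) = 43822163/83331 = 525.88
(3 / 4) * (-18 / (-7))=27 / 14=1.93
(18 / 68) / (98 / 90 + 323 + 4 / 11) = 4455 / 5460536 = 0.00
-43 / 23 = -1.87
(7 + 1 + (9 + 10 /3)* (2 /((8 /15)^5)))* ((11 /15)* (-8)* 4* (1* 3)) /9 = -104463667 /23040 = -4534.01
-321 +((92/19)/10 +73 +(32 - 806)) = -97044/95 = -1021.52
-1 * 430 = -430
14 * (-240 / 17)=-3360 / 17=-197.65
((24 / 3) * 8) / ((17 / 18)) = 1152 / 17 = 67.76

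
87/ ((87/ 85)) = 85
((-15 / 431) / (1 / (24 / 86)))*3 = -540 / 18533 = -0.03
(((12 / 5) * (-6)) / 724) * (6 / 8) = -27 / 1810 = -0.01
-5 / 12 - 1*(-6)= 67 / 12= 5.58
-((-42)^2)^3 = -5489031744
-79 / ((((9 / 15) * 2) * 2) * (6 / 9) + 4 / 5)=-395 / 12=-32.92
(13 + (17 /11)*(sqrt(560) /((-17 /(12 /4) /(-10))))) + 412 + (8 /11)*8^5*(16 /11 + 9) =120*sqrt(35) /11 + 30197985 /121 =249634.66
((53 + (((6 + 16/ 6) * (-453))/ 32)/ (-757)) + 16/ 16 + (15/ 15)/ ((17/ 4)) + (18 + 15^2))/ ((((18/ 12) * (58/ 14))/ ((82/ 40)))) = 98.11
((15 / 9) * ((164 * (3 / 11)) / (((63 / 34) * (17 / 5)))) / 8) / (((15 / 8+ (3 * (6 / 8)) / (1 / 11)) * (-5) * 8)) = -205 / 147609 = -0.00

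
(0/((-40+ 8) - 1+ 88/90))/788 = 0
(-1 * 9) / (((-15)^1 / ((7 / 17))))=21 / 85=0.25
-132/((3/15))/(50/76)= -5016/5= -1003.20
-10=-10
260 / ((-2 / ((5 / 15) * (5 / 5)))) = -130 / 3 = -43.33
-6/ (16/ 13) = -39/ 8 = -4.88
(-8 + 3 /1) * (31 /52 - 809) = 210185 /52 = 4042.02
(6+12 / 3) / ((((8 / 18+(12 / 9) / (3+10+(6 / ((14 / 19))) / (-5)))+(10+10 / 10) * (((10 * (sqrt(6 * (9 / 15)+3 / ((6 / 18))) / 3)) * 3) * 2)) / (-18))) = 81078570 / 489042792251 - 19053625140 * sqrt(35) / 489042792251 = -0.23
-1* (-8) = 8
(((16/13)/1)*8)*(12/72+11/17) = 8.01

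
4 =4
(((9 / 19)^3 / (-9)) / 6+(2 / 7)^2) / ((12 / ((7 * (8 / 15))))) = 53549 / 2160585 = 0.02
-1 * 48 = -48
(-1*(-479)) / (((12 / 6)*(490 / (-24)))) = -2874 / 245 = -11.73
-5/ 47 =-0.11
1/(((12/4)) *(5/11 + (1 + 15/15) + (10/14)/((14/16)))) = 539/5289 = 0.10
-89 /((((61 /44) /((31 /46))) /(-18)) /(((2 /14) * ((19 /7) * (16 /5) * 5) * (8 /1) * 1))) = 2657115648 /68747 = 38650.64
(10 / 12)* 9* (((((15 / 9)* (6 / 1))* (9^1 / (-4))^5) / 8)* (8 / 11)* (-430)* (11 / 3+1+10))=317388375 / 128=2479596.68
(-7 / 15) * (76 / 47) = -532 / 705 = -0.75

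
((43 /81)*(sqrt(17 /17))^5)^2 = 1849 /6561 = 0.28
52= 52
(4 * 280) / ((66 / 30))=5600 / 11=509.09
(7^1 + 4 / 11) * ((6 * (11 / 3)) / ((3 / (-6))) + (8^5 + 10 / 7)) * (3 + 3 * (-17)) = -890655264 / 77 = -11566951.48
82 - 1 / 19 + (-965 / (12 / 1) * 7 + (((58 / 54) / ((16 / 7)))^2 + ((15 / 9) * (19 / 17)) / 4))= -28951231957 / 60279552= -480.28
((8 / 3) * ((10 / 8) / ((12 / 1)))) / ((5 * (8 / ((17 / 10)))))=17 / 1440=0.01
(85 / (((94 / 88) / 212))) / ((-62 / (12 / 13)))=-4757280 / 18941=-251.16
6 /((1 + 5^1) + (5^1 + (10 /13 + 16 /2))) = 78 /257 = 0.30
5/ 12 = 0.42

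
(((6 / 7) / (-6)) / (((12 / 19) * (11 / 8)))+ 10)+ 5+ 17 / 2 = 10781 / 462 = 23.34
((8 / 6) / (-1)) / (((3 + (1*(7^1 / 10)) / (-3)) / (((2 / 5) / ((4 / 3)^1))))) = -12 / 83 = -0.14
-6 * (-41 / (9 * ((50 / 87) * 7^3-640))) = -1189 / 19265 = -0.06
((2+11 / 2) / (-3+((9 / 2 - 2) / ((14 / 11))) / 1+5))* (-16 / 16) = -70 / 37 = -1.89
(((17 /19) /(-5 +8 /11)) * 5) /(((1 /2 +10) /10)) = -18700 /18753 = -1.00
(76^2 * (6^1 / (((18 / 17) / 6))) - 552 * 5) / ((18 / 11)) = 1064932 / 9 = 118325.78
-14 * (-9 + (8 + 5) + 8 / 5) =-392 / 5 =-78.40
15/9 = 5/3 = 1.67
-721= -721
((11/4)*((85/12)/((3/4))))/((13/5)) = 4675/468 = 9.99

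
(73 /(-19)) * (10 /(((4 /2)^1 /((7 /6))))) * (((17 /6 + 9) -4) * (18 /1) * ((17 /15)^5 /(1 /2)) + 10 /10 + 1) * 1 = -34230052444 /2885625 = -11862.27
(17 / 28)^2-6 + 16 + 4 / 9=76297 / 7056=10.81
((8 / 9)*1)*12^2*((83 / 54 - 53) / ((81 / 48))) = -2845696 / 729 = -3903.56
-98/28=-7/2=-3.50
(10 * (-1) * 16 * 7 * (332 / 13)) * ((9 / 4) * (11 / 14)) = -657360 / 13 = -50566.15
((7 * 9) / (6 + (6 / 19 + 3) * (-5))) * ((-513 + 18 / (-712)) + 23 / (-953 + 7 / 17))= 196691224471 / 64376548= 3055.32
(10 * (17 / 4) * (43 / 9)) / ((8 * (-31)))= -3655 / 4464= -0.82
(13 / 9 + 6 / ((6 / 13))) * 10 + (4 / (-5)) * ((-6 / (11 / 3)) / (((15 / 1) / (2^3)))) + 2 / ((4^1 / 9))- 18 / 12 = 366653 / 2475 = 148.14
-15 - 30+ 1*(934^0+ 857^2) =734405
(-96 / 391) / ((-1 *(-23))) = -96 / 8993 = -0.01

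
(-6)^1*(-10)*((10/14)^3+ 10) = 213300/343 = 621.87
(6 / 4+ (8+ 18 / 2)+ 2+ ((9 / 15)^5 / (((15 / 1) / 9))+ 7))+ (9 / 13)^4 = 24791282563 / 892531250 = 27.78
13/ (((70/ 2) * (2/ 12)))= 78/ 35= 2.23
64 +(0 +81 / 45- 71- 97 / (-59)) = -1049 / 295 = -3.56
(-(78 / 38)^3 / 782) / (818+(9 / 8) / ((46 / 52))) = -118638 / 8788717919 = -0.00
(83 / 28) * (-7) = -83 / 4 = -20.75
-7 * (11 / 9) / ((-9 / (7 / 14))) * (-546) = -7007 / 27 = -259.52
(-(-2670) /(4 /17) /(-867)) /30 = -89 /204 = -0.44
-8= -8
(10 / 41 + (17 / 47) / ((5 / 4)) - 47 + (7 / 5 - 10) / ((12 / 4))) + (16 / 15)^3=-312952958 / 6503625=-48.12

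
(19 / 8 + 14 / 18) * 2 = 227 / 36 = 6.31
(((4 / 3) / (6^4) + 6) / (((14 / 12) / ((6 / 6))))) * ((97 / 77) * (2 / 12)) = 565801 / 523908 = 1.08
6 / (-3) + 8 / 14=-10 / 7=-1.43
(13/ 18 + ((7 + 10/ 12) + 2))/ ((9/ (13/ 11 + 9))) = 10640/ 891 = 11.94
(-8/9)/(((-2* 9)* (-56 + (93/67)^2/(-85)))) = -0.00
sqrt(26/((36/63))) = sqrt(182)/2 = 6.75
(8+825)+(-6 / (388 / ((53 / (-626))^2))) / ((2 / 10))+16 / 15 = 834.07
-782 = -782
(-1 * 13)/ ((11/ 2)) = -26/ 11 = -2.36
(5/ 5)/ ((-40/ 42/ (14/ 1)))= -14.70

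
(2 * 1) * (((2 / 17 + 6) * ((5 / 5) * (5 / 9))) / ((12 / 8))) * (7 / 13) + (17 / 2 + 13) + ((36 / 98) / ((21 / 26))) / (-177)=444700813 / 18577566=23.94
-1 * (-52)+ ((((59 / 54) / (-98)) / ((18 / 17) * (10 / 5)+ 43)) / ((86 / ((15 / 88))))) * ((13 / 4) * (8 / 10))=694197487 / 13349952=52.00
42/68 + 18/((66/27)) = 2985/374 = 7.98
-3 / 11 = -0.27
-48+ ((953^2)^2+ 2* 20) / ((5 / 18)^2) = 267249322420404 / 25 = 10689972896816.16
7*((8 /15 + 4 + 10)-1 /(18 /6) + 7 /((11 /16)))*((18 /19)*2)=337932 /1045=323.38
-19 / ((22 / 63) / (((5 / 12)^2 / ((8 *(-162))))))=3325 / 456192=0.01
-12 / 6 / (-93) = 2 / 93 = 0.02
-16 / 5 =-3.20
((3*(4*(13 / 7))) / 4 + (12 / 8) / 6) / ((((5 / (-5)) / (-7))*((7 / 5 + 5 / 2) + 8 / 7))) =5705 / 706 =8.08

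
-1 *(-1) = 1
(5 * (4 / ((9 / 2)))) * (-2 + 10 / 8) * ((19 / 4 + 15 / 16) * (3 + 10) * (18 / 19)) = -17745 / 76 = -233.49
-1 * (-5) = 5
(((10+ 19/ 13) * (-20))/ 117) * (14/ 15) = -8344/ 4563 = -1.83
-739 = -739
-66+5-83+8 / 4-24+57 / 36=-164.42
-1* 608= -608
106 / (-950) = -53 / 475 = -0.11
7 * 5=35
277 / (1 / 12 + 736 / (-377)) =-1253148 / 8455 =-148.21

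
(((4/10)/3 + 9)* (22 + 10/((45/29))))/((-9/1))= -28.87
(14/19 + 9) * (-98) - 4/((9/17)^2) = -1490494/1539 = -968.48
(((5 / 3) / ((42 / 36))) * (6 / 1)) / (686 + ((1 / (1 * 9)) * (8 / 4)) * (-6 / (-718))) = 16155 / 1292942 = 0.01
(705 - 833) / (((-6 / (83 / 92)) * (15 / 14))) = 18592 / 1035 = 17.96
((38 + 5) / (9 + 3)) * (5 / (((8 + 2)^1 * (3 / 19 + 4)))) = 0.43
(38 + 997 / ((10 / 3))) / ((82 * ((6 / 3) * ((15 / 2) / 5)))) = 3371 / 2460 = 1.37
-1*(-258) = 258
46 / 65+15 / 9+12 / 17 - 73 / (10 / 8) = -55.32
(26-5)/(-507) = -7/169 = -0.04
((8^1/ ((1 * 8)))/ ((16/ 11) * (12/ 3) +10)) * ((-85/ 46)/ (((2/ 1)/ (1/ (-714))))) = 55/ 672336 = 0.00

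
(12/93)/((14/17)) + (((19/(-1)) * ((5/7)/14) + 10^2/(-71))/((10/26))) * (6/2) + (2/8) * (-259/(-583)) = -4597338419/251503868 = -18.28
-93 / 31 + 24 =21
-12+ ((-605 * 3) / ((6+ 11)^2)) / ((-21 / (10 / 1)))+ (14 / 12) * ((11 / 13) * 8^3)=39166562 / 78897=496.43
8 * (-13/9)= -104/9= -11.56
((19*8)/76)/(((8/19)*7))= 19/28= 0.68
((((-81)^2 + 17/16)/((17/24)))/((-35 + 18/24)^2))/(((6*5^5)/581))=244003732/997103125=0.24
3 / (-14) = -3 / 14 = -0.21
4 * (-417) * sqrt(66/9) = -556 * sqrt(66) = -4516.97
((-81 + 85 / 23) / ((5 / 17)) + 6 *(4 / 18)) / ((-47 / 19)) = 1714142 / 16215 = 105.71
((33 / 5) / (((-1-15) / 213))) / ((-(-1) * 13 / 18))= -63261 / 520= -121.66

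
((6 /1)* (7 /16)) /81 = 7 /216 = 0.03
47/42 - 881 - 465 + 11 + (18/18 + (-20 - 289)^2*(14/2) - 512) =27993929/42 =666522.12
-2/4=-1/2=-0.50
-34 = -34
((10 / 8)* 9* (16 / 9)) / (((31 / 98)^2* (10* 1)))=19208 / 961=19.99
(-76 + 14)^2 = 3844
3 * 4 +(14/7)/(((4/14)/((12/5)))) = 144/5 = 28.80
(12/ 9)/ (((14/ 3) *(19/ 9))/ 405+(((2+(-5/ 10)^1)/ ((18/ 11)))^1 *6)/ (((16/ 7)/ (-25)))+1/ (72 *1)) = -466560/ 21036503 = -0.02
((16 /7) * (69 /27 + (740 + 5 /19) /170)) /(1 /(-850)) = -16070000 /1197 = -13425.23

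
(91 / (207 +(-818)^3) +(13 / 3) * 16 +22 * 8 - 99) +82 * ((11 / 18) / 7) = 407139152309 / 2652509475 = 153.49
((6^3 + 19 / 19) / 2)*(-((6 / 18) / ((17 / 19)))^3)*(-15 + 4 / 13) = 284284973 / 3448926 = 82.43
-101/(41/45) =-4545/41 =-110.85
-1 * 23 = -23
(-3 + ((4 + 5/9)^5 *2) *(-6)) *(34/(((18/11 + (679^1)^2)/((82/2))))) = -7107061401902/99821724327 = -71.20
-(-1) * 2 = 2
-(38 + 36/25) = -986/25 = -39.44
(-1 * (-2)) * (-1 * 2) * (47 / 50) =-94 / 25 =-3.76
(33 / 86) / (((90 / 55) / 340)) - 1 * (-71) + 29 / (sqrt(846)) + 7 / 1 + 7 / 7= 29 * sqrt(94) / 282 + 20476 / 129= 159.73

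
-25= -25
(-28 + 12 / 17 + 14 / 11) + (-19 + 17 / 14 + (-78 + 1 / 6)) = -477682 / 3927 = -121.64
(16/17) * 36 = 576/17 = 33.88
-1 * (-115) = 115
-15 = -15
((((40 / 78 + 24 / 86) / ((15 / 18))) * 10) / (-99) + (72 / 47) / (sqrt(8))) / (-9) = 5312 / 498069 - 2 * sqrt(2) / 47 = -0.05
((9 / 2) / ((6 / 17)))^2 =2601 / 16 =162.56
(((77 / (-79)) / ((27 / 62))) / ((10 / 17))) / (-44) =3689 / 42660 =0.09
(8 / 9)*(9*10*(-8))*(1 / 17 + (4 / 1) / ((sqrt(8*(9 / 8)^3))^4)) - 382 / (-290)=-73439534273 / 1310002065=-56.06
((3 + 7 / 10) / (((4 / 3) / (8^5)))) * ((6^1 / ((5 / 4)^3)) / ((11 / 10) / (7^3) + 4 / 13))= 518991642624 / 577625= 898492.35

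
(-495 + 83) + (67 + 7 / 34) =-11723 / 34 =-344.79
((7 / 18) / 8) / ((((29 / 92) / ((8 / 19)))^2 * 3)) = 236992 / 8197227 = 0.03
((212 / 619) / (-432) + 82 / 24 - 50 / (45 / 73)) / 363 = -2597041 / 12133638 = -0.21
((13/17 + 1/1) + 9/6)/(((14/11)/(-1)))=-1221/476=-2.57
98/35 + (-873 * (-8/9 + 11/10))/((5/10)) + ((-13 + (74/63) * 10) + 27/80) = -1848251/5040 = -366.72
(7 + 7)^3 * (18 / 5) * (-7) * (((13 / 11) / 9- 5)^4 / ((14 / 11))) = -148105866038144 / 4851495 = -30527881.83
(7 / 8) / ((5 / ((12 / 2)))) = 21 / 20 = 1.05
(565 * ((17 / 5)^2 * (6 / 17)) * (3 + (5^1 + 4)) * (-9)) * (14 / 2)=-8713656 / 5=-1742731.20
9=9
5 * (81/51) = 135/17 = 7.94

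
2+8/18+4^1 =58/9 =6.44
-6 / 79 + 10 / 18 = 341 / 711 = 0.48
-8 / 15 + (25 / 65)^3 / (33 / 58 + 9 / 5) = -1281218 / 2515565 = -0.51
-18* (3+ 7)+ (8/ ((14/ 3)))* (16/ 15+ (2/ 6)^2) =-18688/ 105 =-177.98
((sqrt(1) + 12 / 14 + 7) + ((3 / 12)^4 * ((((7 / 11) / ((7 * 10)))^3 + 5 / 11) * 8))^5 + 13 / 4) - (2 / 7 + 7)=4.82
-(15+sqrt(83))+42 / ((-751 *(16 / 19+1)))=-56439 / 3755 - sqrt(83)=-24.14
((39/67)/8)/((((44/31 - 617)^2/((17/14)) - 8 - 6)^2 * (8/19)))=197771098629/111444459353204365115392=0.00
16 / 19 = 0.84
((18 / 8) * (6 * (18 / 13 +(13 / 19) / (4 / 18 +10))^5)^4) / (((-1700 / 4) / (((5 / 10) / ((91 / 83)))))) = -5625943681560886242226468591699182270077815989748484774653206133728245653852246501922607421875 / 1042691732752206403528643298906383159059522845069027334709504293107644112168711103851790336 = -5395.60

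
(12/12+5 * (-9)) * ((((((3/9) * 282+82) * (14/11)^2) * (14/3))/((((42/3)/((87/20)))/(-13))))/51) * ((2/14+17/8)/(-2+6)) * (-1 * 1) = -670306/255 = -2628.65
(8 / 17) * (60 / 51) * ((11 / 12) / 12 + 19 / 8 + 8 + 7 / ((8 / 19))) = 38990 / 2601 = 14.99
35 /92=0.38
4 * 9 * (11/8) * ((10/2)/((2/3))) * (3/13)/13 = 4455/676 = 6.59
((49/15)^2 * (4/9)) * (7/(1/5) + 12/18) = 1027628/6075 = 169.16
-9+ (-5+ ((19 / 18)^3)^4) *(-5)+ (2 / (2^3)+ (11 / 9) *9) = 20457080548532491 / 1156831381426176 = 17.68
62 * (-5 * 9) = -2790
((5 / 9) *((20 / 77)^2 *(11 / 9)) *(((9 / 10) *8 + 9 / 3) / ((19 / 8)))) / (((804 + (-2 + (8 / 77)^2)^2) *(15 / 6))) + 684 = 249152158026956 / 364257489105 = 684.00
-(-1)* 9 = 9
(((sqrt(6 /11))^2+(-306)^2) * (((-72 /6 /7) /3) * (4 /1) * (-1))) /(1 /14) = 32960064 /11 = 2996369.45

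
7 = 7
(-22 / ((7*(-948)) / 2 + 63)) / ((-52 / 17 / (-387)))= 24123 / 28210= 0.86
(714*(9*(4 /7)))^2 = 13483584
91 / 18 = 5.06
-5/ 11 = -0.45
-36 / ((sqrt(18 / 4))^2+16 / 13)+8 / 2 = -340 / 149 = -2.28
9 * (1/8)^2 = 9/64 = 0.14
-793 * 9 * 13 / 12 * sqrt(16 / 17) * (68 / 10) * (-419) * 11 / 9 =95028362 * sqrt(17) / 15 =26120798.26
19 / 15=1.27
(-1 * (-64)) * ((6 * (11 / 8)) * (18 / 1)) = 9504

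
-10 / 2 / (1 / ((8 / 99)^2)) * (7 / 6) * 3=-0.11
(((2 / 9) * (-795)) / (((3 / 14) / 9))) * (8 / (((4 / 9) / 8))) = -1068480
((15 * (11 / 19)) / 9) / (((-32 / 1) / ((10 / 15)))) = -55 / 2736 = -0.02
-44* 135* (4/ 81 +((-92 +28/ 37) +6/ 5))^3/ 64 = 3372186514710416029/ 49850149950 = 67646466.82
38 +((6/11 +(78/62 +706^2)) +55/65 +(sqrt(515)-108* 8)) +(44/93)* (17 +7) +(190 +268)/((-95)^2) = sqrt(515) +19908856118614/40007825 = 497646.75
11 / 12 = 0.92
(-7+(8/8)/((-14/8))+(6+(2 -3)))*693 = -1782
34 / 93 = 0.37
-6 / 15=-2 / 5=-0.40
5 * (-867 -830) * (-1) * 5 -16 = 42409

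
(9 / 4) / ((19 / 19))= 9 / 4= 2.25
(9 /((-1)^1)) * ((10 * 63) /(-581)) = 810 /83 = 9.76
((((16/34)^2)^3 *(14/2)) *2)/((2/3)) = 5505024/24137569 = 0.23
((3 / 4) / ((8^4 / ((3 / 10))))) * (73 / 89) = 657 / 14581760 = 0.00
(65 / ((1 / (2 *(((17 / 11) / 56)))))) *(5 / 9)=5525 / 2772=1.99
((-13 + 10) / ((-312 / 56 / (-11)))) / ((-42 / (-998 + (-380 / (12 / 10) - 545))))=-61369 / 234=-262.26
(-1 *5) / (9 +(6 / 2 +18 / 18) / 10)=-25 / 47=-0.53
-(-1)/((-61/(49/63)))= -7/549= -0.01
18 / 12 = 3 / 2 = 1.50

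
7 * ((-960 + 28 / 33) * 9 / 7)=-94956 / 11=-8632.36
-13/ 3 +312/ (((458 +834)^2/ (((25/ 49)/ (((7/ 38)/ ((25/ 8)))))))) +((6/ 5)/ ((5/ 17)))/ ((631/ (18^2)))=-1594941033149/ 713060161800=-2.24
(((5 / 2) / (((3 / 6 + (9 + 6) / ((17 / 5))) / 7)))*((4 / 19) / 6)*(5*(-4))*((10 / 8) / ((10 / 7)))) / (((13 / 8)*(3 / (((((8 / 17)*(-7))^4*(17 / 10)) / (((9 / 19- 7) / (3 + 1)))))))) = 9637806080 / 175049901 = 55.06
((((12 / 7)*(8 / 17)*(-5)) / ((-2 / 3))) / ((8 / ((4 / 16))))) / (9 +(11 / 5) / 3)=675 / 34748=0.02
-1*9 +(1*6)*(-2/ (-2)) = -3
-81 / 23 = -3.52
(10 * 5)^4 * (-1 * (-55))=343750000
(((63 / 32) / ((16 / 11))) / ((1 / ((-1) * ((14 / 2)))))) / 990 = -49 / 5120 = -0.01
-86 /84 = -43 /42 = -1.02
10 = 10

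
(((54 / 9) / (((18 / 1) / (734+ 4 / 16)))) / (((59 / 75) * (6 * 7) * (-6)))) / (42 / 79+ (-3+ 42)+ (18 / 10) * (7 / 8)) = -9667625 / 321884766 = -0.03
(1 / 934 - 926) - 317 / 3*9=-1753117 / 934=-1877.00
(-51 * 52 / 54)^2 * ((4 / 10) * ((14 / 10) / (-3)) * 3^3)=-2735096 / 225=-12155.98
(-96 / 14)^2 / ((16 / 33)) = 4752 / 49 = 96.98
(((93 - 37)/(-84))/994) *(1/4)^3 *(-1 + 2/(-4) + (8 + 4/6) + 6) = -79/572544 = -0.00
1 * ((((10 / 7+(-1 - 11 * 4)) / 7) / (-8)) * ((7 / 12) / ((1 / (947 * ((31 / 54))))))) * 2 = 493.49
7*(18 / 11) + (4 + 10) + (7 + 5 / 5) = 33.45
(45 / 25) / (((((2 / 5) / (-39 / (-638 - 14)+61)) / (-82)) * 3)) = -4896753 / 652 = -7510.36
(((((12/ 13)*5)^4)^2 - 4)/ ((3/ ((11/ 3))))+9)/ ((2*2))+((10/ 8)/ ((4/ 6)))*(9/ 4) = 14781853369119431/ 234930447648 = 62920.13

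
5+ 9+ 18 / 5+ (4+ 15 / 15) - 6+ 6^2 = 52.60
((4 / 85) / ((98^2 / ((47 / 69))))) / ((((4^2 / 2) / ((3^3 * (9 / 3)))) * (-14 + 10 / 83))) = -0.00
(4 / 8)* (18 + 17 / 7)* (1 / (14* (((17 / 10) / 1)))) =715 / 1666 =0.43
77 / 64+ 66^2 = 278861 / 64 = 4357.20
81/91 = 0.89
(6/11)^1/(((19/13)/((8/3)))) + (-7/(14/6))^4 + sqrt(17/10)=sqrt(170)/10 + 17137/209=83.30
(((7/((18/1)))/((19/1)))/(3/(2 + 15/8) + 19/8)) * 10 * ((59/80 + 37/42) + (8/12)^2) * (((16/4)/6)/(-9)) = -322307/32452893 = -0.01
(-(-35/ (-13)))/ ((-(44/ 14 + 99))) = 49/ 1859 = 0.03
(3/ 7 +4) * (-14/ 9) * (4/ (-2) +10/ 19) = 1736/ 171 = 10.15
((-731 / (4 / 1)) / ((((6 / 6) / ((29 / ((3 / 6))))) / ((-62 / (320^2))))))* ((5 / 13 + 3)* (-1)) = -7228859 / 332800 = -21.72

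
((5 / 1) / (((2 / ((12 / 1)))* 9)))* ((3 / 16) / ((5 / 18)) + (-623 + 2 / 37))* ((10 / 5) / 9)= -102329 / 222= -460.94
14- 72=-58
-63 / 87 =-21 / 29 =-0.72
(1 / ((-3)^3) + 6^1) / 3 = 161 / 81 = 1.99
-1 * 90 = -90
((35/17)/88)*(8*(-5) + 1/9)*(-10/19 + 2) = -1.38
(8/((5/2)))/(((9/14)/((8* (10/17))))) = 3584/153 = 23.42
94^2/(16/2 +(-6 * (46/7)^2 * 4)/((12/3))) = -35.19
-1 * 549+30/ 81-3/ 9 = -14822/ 27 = -548.96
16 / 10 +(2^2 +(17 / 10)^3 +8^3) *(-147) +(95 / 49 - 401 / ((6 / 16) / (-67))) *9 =27844389061 / 49000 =568252.84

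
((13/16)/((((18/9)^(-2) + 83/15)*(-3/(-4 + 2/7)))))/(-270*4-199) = -845/6213382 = -0.00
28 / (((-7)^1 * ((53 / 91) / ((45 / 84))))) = -195 / 53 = -3.68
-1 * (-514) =514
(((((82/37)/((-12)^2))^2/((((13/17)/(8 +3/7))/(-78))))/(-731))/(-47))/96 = -99179/1606396603392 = -0.00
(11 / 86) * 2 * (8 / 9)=88 / 387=0.23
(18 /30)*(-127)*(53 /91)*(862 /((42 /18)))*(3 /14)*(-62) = 4856376114 /22295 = 217823.55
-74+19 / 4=-69.25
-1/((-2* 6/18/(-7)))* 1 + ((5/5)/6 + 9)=-4/3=-1.33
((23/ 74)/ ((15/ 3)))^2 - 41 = -5612371/ 136900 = -41.00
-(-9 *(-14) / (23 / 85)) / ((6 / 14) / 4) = -99960 / 23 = -4346.09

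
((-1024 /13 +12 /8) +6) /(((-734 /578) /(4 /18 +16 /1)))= 39092741 /42939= 910.43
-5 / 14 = -0.36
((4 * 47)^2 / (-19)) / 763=-35344 / 14497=-2.44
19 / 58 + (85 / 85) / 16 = 0.39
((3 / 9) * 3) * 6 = 6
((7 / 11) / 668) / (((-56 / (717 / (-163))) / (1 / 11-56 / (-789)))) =0.00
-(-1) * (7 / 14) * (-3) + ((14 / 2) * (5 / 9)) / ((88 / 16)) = -157 / 198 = -0.79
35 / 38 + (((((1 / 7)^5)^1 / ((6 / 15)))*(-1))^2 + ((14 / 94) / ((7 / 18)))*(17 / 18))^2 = 56363342755893352064051 / 53583379340433172703536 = 1.05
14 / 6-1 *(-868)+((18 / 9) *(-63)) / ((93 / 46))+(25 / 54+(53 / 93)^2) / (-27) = 1132093691 / 1401138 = 807.98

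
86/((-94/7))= -6.40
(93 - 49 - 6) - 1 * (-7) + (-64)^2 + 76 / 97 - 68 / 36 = 3614128 / 873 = 4139.89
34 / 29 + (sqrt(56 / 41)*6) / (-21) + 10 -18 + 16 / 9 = -1318 / 261 -4*sqrt(574) / 287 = -5.38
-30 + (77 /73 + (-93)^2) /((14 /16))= 5036302 /511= 9855.78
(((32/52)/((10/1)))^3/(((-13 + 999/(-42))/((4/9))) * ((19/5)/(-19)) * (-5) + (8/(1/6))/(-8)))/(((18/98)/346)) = -60763136/12286447875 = -0.00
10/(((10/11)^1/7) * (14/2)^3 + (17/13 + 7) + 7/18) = 5148/27409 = 0.19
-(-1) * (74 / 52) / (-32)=-37 / 832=-0.04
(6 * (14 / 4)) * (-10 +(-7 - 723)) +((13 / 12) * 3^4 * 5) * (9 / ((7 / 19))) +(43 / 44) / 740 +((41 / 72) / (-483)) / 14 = -597180980461 / 123846030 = -4821.96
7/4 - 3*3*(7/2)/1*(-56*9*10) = 635047/4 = 158761.75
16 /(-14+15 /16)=-256 /209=-1.22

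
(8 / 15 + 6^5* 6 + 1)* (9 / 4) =2099589 / 20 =104979.45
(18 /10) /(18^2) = 1 /180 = 0.01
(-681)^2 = 463761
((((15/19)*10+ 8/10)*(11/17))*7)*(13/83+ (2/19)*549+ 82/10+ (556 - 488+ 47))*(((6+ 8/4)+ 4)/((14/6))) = 467203319352/12734275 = 36688.65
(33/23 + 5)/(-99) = -148/2277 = -0.06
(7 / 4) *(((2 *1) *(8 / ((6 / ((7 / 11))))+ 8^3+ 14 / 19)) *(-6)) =-2254126 / 209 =-10785.29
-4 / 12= -1 / 3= -0.33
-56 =-56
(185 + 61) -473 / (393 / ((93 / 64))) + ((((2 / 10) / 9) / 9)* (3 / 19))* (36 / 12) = 1750878239 / 7168320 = 244.25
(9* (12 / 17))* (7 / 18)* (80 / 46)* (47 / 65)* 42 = 663264 / 5083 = 130.49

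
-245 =-245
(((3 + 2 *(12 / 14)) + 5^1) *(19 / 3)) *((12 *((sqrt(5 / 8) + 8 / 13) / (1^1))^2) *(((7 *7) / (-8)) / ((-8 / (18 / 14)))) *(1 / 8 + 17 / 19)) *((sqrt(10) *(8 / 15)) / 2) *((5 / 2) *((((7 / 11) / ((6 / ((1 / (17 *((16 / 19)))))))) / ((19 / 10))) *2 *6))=81375 / 1144 + 22085175 *sqrt(10) / 951808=144.51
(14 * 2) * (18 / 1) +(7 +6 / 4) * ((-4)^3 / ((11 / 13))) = -1528 / 11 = -138.91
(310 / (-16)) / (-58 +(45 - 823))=155 / 6688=0.02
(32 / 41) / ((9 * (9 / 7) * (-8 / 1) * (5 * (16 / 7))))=-49 / 66420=-0.00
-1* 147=-147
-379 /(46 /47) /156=-17813 /7176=-2.48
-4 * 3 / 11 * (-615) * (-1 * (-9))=66420 / 11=6038.18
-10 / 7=-1.43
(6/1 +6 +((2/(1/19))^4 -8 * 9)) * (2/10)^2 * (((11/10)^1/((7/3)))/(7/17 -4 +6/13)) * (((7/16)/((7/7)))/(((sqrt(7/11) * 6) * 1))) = -1149.44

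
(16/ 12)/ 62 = 2/ 93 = 0.02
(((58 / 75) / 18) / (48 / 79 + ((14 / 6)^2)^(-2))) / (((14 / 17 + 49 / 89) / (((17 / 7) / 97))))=2887413739 / 2365556685525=0.00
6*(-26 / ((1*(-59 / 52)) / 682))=93769.22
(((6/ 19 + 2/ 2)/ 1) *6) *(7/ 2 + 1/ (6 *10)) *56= 29540/ 19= 1554.74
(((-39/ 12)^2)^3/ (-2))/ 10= -4826809/ 81920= -58.92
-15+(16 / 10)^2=-311 / 25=-12.44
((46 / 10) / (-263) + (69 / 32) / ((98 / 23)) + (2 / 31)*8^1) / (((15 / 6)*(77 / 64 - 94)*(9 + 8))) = -256879054 / 1008360390275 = -0.00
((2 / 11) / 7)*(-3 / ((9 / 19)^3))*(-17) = 233206 / 18711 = 12.46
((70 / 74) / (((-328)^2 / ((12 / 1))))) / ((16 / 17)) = 1785 / 15922432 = 0.00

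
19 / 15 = 1.27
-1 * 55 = -55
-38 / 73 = -0.52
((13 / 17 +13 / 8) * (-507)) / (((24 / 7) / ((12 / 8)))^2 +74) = -2691325 / 175984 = -15.29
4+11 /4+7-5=35 /4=8.75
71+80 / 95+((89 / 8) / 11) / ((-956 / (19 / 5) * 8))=4593356671 / 63937280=71.84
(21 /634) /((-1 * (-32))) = 21 /20288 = 0.00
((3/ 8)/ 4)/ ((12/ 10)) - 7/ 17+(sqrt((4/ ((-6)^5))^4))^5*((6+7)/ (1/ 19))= -4372091646786173492870623990378393/ 13104230610753048926289914329300992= -0.33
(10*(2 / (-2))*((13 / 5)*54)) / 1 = -1404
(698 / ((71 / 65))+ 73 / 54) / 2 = 2455163 / 7668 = 320.18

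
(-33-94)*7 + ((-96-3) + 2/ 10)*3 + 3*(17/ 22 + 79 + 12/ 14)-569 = -1512.51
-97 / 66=-1.47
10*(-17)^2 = 2890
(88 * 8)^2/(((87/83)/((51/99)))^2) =8154812416/68121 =119710.70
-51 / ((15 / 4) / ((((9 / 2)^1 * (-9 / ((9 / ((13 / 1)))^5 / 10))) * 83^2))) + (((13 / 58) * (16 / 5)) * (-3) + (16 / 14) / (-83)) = 14652981107997892 / 61414605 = 238591147.95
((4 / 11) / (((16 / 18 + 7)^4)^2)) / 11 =172186884 / 78136177280737081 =0.00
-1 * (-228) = 228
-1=-1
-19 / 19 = -1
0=0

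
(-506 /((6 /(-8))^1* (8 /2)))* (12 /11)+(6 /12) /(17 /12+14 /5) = 46582 /253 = 184.12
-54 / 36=-3 / 2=-1.50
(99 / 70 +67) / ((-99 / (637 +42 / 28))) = -6115553 / 13860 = -441.24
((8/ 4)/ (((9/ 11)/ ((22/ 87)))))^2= 234256/ 613089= 0.38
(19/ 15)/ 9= 19/ 135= 0.14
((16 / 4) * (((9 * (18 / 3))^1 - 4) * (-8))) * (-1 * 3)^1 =4800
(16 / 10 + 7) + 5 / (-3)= 6.93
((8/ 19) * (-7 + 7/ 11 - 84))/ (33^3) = -7952/ 7510833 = -0.00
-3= -3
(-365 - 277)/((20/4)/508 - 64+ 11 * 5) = 326136/4567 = 71.41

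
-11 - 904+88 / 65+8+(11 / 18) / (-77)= -7417307 / 8190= -905.65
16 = 16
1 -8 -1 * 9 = -16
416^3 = 71991296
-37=-37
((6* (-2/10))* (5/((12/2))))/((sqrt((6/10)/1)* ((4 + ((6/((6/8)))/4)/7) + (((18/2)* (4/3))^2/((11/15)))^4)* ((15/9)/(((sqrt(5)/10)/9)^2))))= -102487* sqrt(15)/1234235588069763000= -0.00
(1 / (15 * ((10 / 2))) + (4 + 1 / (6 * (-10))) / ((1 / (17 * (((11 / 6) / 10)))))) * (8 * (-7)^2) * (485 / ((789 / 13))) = 2764501649 / 71010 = 38931.16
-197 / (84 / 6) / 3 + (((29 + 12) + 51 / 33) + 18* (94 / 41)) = 1498753 / 18942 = 79.12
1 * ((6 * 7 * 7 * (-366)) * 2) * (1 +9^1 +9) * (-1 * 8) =32711616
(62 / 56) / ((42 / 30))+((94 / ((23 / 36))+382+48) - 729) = -681063 / 4508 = -151.08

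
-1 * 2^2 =-4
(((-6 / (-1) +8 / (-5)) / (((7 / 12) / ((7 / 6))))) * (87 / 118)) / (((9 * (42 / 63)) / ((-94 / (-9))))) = 29986 / 2655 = 11.29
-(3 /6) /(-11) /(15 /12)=2 /55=0.04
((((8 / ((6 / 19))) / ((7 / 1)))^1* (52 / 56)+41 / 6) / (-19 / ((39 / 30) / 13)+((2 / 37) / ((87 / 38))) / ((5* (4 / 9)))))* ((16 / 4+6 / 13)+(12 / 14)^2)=-8870195925 / 31815192409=-0.28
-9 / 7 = -1.29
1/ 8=0.12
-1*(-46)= 46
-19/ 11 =-1.73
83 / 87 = 0.95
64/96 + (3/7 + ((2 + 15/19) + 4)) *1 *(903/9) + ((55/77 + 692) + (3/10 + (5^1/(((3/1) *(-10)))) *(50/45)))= 1417.71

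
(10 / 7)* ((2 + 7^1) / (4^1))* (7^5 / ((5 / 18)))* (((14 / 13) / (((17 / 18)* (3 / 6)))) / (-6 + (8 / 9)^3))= -35727715548 / 426751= -83720.29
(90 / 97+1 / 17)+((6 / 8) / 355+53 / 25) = 3.11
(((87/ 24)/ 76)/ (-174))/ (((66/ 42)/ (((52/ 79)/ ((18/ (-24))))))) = 91/ 594396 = 0.00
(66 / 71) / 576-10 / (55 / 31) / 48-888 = -66587371 / 74976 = -888.12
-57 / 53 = -1.08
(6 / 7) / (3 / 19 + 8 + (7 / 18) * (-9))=0.18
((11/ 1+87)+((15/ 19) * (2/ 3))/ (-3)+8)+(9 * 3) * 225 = 352307/ 57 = 6180.82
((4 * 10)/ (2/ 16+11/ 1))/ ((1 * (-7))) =-320/ 623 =-0.51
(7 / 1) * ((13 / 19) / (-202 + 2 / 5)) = -65 / 2736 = -0.02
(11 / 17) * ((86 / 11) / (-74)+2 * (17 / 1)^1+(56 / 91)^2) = 2357403 / 106301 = 22.18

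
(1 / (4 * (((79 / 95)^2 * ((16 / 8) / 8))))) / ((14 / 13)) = 117325 / 87374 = 1.34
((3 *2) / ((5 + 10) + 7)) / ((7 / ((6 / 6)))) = 3 / 77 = 0.04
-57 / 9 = -19 / 3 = -6.33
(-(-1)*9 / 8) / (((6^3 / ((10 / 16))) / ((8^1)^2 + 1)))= 325 / 1536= 0.21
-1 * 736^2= -541696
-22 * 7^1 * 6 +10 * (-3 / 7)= -6498 / 7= -928.29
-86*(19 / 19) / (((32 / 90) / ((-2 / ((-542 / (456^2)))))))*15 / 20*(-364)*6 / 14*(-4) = -23537835360 / 271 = -86855481.03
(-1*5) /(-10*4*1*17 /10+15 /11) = 55 /733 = 0.08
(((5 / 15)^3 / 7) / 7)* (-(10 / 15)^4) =-16 / 107163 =-0.00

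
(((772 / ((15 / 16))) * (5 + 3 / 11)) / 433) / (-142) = -358208 / 5072595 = -0.07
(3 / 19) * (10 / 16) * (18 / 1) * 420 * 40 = 567000 / 19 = 29842.11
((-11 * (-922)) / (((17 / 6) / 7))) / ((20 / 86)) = 9158226 / 85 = 107743.84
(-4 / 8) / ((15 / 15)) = -1 / 2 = -0.50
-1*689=-689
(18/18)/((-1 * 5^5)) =-1/3125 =-0.00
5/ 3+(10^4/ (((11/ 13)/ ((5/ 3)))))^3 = 274625000000059895/ 35937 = 7641845451764.47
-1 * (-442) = 442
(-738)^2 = 544644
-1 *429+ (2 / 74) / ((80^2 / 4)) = -25396799 / 59200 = -429.00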